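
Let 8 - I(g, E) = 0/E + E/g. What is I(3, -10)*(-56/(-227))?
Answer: 1904/681 ≈ 2.7959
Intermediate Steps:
I(g, E) = 8 - E/g (I(g, E) = 8 - (0/E + E/g) = 8 - (0 + E/g) = 8 - E/g)
I(3, -10)*(-56/(-227)) = (8 - 1*(-10)/3)*(-56/(-227)) = (8 - 1*(-10)*1/3)*(-56*(-1/227)) = (8 + 10/3)*(56/227) = (34/3)*(56/227) = 1904/681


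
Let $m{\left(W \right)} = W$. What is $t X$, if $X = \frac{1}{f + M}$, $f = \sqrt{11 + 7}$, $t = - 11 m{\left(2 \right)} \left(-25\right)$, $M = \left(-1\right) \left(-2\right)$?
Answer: $- \frac{550}{7} + \frac{825 \sqrt{2}}{7} \approx 88.104$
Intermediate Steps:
$M = 2$
$t = 550$ ($t = \left(-11\right) 2 \left(-25\right) = \left(-22\right) \left(-25\right) = 550$)
$f = 3 \sqrt{2}$ ($f = \sqrt{18} = 3 \sqrt{2} \approx 4.2426$)
$X = \frac{1}{2 + 3 \sqrt{2}}$ ($X = \frac{1}{3 \sqrt{2} + 2} = \frac{1}{2 + 3 \sqrt{2}} \approx 0.16019$)
$t X = 550 \left(- \frac{1}{7} + \frac{3 \sqrt{2}}{14}\right) = - \frac{550}{7} + \frac{825 \sqrt{2}}{7}$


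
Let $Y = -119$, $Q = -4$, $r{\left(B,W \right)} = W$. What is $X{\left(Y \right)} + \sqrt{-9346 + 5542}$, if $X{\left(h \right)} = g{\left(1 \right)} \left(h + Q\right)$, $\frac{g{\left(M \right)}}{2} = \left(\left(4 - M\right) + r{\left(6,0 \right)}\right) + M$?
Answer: $-984 + 2 i \sqrt{951} \approx -984.0 + 61.677 i$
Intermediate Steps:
$g{\left(M \right)} = 8$ ($g{\left(M \right)} = 2 \left(\left(\left(4 - M\right) + 0\right) + M\right) = 2 \left(\left(4 - M\right) + M\right) = 2 \cdot 4 = 8$)
$X{\left(h \right)} = -32 + 8 h$ ($X{\left(h \right)} = 8 \left(h - 4\right) = 8 \left(-4 + h\right) = -32 + 8 h$)
$X{\left(Y \right)} + \sqrt{-9346 + 5542} = \left(-32 + 8 \left(-119\right)\right) + \sqrt{-9346 + 5542} = \left(-32 - 952\right) + \sqrt{-3804} = -984 + 2 i \sqrt{951}$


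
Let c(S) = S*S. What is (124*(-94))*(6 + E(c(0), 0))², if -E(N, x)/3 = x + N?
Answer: -419616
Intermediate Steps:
c(S) = S²
E(N, x) = -3*N - 3*x (E(N, x) = -3*(x + N) = -3*(N + x) = -3*N - 3*x)
(124*(-94))*(6 + E(c(0), 0))² = (124*(-94))*(6 + (-3*0² - 3*0))² = -11656*(6 + (-3*0 + 0))² = -11656*(6 + (0 + 0))² = -11656*(6 + 0)² = -11656*6² = -11656*36 = -419616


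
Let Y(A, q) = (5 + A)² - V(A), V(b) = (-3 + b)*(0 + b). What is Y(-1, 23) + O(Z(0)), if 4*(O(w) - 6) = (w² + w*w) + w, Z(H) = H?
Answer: 18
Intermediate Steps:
V(b) = b*(-3 + b) (V(b) = (-3 + b)*b = b*(-3 + b))
Y(A, q) = (5 + A)² - A*(-3 + A)
O(w) = 6 + w²/2 + w/4 (O(w) = 6 + ((w² + w*w) + w)/4 = 6 + ((w² + w²) + w)/4 = 6 + (2*w² + w)/4 = 6 + (w + 2*w²)/4 = 6 + (w²/2 + w/4) = 6 + w²/2 + w/4)
Y(-1, 23) + O(Z(0)) = (25 + 13*(-1)) + (6 + (½)*0² + (¼)*0) = (25 - 13) + (6 + (½)*0 + 0) = 12 + (6 + 0 + 0) = 12 + 6 = 18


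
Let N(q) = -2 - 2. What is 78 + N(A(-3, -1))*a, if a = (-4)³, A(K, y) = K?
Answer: 334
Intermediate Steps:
a = -64
N(q) = -4
78 + N(A(-3, -1))*a = 78 - 4*(-64) = 78 + 256 = 334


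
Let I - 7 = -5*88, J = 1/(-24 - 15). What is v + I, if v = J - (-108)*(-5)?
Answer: -37948/39 ≈ -973.03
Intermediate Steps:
J = -1/39 (J = 1/(-39) = -1/39 ≈ -0.025641)
I = -433 (I = 7 - 5*88 = 7 - 440 = -433)
v = -21061/39 (v = -1/39 - (-108)*(-5) = -1/39 - 18*30 = -1/39 - 540 = -21061/39 ≈ -540.03)
v + I = -21061/39 - 433 = -37948/39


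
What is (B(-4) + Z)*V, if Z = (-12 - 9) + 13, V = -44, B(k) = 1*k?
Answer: 528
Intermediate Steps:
B(k) = k
Z = -8 (Z = -21 + 13 = -8)
(B(-4) + Z)*V = (-4 - 8)*(-44) = -12*(-44) = 528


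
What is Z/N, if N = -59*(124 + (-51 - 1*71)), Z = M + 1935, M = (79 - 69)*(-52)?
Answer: -1415/118 ≈ -11.992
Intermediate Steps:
M = -520 (M = 10*(-52) = -520)
Z = 1415 (Z = -520 + 1935 = 1415)
N = -118 (N = -59*(124 + (-51 - 71)) = -59*(124 - 122) = -59*2 = -118)
Z/N = 1415/(-118) = 1415*(-1/118) = -1415/118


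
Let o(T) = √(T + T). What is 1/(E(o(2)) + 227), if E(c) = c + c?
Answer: 1/231 ≈ 0.0043290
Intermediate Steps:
o(T) = √2*√T (o(T) = √(2*T) = √2*√T)
E(c) = 2*c
1/(E(o(2)) + 227) = 1/(2*(√2*√2) + 227) = 1/(2*2 + 227) = 1/(4 + 227) = 1/231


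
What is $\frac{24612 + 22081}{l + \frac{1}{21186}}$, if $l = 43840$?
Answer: $\frac{989237898}{928794241} \approx 1.0651$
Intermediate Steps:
$\frac{24612 + 22081}{l + \frac{1}{21186}} = \frac{24612 + 22081}{43840 + \frac{1}{21186}} = \frac{46693}{43840 + \frac{1}{21186}} = \frac{46693}{\frac{928794241}{21186}} = 46693 \cdot \frac{21186}{928794241} = \frac{989237898}{928794241}$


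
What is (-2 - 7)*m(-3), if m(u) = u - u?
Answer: 0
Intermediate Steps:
m(u) = 0
(-2 - 7)*m(-3) = (-2 - 7)*0 = -9*0 = 0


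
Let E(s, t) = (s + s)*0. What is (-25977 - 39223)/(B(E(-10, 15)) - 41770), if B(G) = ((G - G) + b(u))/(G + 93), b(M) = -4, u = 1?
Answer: 3031800/1942307 ≈ 1.5609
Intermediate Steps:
E(s, t) = 0 (E(s, t) = (2*s)*0 = 0)
B(G) = -4/(93 + G) (B(G) = ((G - G) - 4)/(G + 93) = (0 - 4)/(93 + G) = -4/(93 + G))
(-25977 - 39223)/(B(E(-10, 15)) - 41770) = (-25977 - 39223)/(-4/(93 + 0) - 41770) = -65200/(-4/93 - 41770) = -65200/(-3884614/93) = -65200*(-93/3884614) = 3031800/1942307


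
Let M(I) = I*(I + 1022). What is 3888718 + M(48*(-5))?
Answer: 3701038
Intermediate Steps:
M(I) = I*(1022 + I)
3888718 + M(48*(-5)) = 3888718 + (48*(-5))*(1022 + 48*(-5)) = 3888718 - 240*(1022 - 240) = 3888718 - 240*782 = 3888718 - 187680 = 3701038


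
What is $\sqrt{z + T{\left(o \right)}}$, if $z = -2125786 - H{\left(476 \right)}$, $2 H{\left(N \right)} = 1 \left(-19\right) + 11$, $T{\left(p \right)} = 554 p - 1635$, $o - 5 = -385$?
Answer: $7 i \sqrt{47713} \approx 1529.0 i$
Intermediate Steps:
$o = -380$ ($o = 5 - 385 = -380$)
$T{\left(p \right)} = -1635 + 554 p$
$H{\left(N \right)} = -4$ ($H{\left(N \right)} = \frac{1 \left(-19\right) + 11}{2} = \frac{-19 + 11}{2} = \frac{1}{2} \left(-8\right) = -4$)
$z = -2125782$ ($z = -2125786 - -4 = -2125786 + 4 = -2125782$)
$\sqrt{z + T{\left(o \right)}} = \sqrt{-2125782 + \left(-1635 + 554 \left(-380\right)\right)} = \sqrt{-2125782 - 212155} = \sqrt{-2337937} = 7 i \sqrt{47713}$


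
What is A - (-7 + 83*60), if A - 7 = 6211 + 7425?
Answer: 8670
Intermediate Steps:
A = 13643 (A = 7 + (6211 + 7425) = 7 + 13636 = 13643)
A - (-7 + 83*60) = 13643 - (-7 + 83*60) = 13643 - (-7 + 4980) = 13643 - 1*4973 = 13643 - 4973 = 8670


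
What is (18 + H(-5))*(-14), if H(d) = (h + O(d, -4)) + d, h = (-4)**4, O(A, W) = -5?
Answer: -3696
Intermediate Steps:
h = 256
H(d) = 251 + d (H(d) = (256 - 5) + d = 251 + d)
(18 + H(-5))*(-14) = (18 + (251 - 5))*(-14) = (18 + 246)*(-14) = 264*(-14) = -3696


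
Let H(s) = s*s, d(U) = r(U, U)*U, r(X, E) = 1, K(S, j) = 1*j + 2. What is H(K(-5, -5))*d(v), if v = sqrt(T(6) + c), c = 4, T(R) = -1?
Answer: 9*sqrt(3) ≈ 15.588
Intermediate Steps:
K(S, j) = 2 + j (K(S, j) = j + 2 = 2 + j)
v = sqrt(3) (v = sqrt(-1 + 4) = sqrt(3) ≈ 1.7320)
d(U) = U (d(U) = 1*U = U)
H(s) = s**2
H(K(-5, -5))*d(v) = (2 - 5)**2*sqrt(3) = (-3)**2*sqrt(3) = 9*sqrt(3)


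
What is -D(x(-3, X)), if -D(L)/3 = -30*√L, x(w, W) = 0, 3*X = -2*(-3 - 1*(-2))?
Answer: 0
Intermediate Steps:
X = ⅔ (X = (-2*(-3 - 1*(-2)))/3 = (-2*(-3 + 2))/3 = (-2*(-1))/3 = (⅓)*2 = ⅔ ≈ 0.66667)
D(L) = 90*√L (D(L) = -(-90)*√L = 90*√L)
-D(x(-3, X)) = -90*√0 = -90*0 = -1*0 = 0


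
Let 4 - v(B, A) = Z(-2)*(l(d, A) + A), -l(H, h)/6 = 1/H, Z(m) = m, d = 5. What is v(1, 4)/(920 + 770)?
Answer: 24/4225 ≈ 0.0056805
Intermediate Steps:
l(H, h) = -6/H
v(B, A) = 8/5 + 2*A (v(B, A) = 4 - (-2)*(-6/5 + A) = 4 - (12/5 - 2*A) = 4 + (-12/5 + 2*A) = 8/5 + 2*A)
v(1, 4)/(920 + 770) = (8/5 + 2*4)/(920 + 770) = (8/5 + 8)/1690 = (1/1690)*(48/5) = 24/4225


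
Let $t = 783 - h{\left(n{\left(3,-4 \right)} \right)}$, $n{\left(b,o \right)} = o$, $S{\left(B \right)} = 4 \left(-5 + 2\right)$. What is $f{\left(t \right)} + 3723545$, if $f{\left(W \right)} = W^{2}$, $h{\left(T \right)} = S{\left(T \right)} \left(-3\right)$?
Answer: $4281554$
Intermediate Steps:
$S{\left(B \right)} = -12$ ($S{\left(B \right)} = 4 \left(-3\right) = -12$)
$h{\left(T \right)} = 36$ ($h{\left(T \right)} = \left(-12\right) \left(-3\right) = 36$)
$t = 747$ ($t = 783 - 36 = 747$)
$f{\left(t \right)} + 3723545 = 747^{2} + 3723545 = 558009 + 3723545 = 4281554$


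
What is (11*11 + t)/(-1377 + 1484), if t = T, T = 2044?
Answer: 2165/107 ≈ 20.234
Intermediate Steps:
t = 2044
(11*11 + t)/(-1377 + 1484) = (11*11 + 2044)/(-1377 + 1484) = (121 + 2044)/107 = 2165*(1/107) = 2165/107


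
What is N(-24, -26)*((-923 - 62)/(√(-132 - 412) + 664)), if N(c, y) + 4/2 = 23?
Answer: -343371/11036 + 4137*I*√34/22072 ≈ -31.114 + 1.0929*I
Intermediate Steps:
N(c, y) = 21 (N(c, y) = -2 + 23 = 21)
N(-24, -26)*((-923 - 62)/(√(-132 - 412) + 664)) = 21*((-923 - 62)/(√(-132 - 412) + 664)) = 21*(-985/(√(-544) + 664)) = 21*(-985/(4*I*√34 + 664)) = 21*(-985/(664 + 4*I*√34)) = -20685/(664 + 4*I*√34)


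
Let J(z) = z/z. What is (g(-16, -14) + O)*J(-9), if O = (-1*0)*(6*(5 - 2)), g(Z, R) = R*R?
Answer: 196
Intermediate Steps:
g(Z, R) = R²
J(z) = 1
O = 0 (O = 0*(6*3) = 0*18 = 0)
(g(-16, -14) + O)*J(-9) = ((-14)² + 0)*1 = (196 + 0)*1 = 196*1 = 196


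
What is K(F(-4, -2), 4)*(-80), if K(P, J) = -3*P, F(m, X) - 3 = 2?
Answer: 1200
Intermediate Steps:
F(m, X) = 5 (F(m, X) = 3 + 2 = 5)
K(F(-4, -2), 4)*(-80) = -3*5*(-80) = -15*(-80) = 1200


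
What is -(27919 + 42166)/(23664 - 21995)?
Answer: -70085/1669 ≈ -41.992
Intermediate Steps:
-(27919 + 42166)/(23664 - 21995) = -70085/1669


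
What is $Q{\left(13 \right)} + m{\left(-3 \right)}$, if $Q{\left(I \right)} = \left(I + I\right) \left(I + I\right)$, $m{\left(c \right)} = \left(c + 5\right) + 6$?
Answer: $684$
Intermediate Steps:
$m{\left(c \right)} = 11 + c$ ($m{\left(c \right)} = \left(5 + c\right) + 6 = 11 + c$)
$Q{\left(I \right)} = 4 I^{2}$ ($Q{\left(I \right)} = 2 I 2 I = 4 I^{2}$)
$Q{\left(13 \right)} + m{\left(-3 \right)} = 4 \cdot 13^{2} + \left(11 - 3\right) = 4 \cdot 169 + 8 = 676 + 8 = 684$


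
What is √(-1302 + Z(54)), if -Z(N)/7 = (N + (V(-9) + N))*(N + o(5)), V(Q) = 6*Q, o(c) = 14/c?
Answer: I*√569310/5 ≈ 150.91*I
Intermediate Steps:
Z(N) = -7*(-54 + 2*N)*(14/5 + N) (Z(N) = -7*(N + (6*(-9) + N))*(N + 14/5) = -7*(N + (-54 + N))*(N + 14*(⅕)) = -7*(-54 + 2*N)*(N + 14/5) = -7*(-54 + 2*N)*(14/5 + N))
√(-1302 + Z(54)) = √(-1302 + (5292/5 - 14*54² + (1694/5)*54)) = √(-1302 + (5292/5 - 14*2916 + 91476/5)) = √(-1302 + (5292/5 - 40824 + 91476/5)) = √(-1302 - 107352/5) = √(-113862/5) = I*√569310/5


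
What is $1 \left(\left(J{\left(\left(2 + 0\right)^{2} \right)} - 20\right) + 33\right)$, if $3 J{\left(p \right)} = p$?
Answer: $\frac{43}{3} \approx 14.333$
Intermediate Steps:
$J{\left(p \right)} = \frac{p}{3}$
$1 \left(\left(J{\left(\left(2 + 0\right)^{2} \right)} - 20\right) + 33\right) = 1 \left(\left(\frac{\left(2 + 0\right)^{2}}{3} - 20\right) + 33\right) = 1 \left(\left(\frac{2^{2}}{3} - 20\right) + 33\right) = 1 \left(\left(\frac{1}{3} \cdot 4 - 20\right) + 33\right) = 1 \left(\left(\frac{4}{3} - 20\right) + 33\right) = 1 \left(- \frac{56}{3} + 33\right) = 1 \cdot \frac{43}{3} = \frac{43}{3}$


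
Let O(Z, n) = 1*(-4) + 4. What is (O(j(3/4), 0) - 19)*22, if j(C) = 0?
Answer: -418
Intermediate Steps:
O(Z, n) = 0 (O(Z, n) = -4 + 4 = 0)
(O(j(3/4), 0) - 19)*22 = (0 - 19)*22 = -19*22 = -418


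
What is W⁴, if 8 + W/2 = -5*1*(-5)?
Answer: 1336336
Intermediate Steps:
W = 34 (W = -16 + 2*(-5*1*(-5)) = -16 + 2*(-5*(-5)) = -16 + 2*25 = -16 + 50 = 34)
W⁴ = 34⁴ = 1336336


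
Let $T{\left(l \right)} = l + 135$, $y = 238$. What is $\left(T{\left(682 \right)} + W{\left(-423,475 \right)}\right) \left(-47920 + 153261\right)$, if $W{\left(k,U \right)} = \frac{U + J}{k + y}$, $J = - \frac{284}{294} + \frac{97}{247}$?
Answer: $\frac{115257756338029}{1343433} \approx 8.5793 \cdot 10^{7}$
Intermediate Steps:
$T{\left(l \right)} = 135 + l$
$J = - \frac{20815}{36309}$ ($J = \left(-284\right) \frac{1}{294} + 97 \cdot \frac{1}{247} = - \frac{142}{147} + \frac{97}{247} = - \frac{20815}{36309} \approx -0.57327$)
$W{\left(k,U \right)} = \frac{- \frac{20815}{36309} + U}{238 + k}$ ($W{\left(k,U \right)} = \frac{U - \frac{20815}{36309}}{k + 238} = \frac{- \frac{20815}{36309} + U}{238 + k}$)
$\left(T{\left(682 \right)} + W{\left(-423,475 \right)}\right) \left(-47920 + 153261\right) = \left(\left(135 + 682\right) + \frac{- \frac{20815}{36309} + 475}{238 - 423}\right) \left(-47920 + 153261\right) = \left(817 + \frac{1}{-185} \cdot \frac{17225960}{36309}\right) 105341 = \left(817 - \frac{3445192}{1343433}\right) 105341 = \frac{1094139569}{1343433} \cdot 105341 = \frac{115257756338029}{1343433}$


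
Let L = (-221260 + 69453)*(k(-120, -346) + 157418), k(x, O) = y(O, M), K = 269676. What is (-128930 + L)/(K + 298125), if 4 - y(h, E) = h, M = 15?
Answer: -347107474/8229 ≈ -42181.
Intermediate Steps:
y(h, E) = 4 - h
k(x, O) = 4 - O
L = -23950286776 (L = (-221260 + 69453)*((4 - 1*(-346)) + 157418) = -151807*((4 + 346) + 157418) = -151807*(350 + 157418) = -151807*157768 = -23950286776)
(-128930 + L)/(K + 298125) = (-128930 - 23950286776)/(269676 + 298125) = -23950415706/567801 = -23950415706*1/567801 = -347107474/8229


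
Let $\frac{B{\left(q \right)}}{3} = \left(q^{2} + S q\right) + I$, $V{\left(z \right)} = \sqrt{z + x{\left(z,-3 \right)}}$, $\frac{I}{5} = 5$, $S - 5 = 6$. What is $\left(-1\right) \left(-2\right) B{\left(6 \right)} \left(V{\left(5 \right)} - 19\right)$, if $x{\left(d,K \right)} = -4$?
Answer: $-13716$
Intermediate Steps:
$S = 11$ ($S = 5 + 6 = 11$)
$I = 25$ ($I = 5 \cdot 5 = 25$)
$V{\left(z \right)} = \sqrt{-4 + z}$ ($V{\left(z \right)} = \sqrt{z - 4} = \sqrt{-4 + z}$)
$B{\left(q \right)} = 75 + 3 q^{2} + 33 q$ ($B{\left(q \right)} = 3 \left(\left(q^{2} + 11 q\right) + 25\right) = 3 \left(25 + q^{2} + 11 q\right) = 75 + 3 q^{2} + 33 q$)
$\left(-1\right) \left(-2\right) B{\left(6 \right)} \left(V{\left(5 \right)} - 19\right) = \left(-1\right) \left(-2\right) \left(75 + 3 \cdot 6^{2} + 33 \cdot 6\right) \left(\sqrt{-4 + 5} - 19\right) = 2 \left(75 + 3 \cdot 36 + 198\right) \left(\sqrt{1} - 19\right) = 2 \left(75 + 108 + 198\right) \left(1 - 19\right) = 2 \cdot 381 \left(-18\right) = 2 \left(-6858\right) = -13716$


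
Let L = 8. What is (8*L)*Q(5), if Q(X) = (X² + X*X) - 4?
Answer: 2944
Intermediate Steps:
Q(X) = -4 + 2*X² (Q(X) = (X² + X²) - 4 = 2*X² - 4 = -4 + 2*X²)
(8*L)*Q(5) = (8*8)*(-4 + 2*5²) = 64*(-4 + 2*25) = 64*(-4 + 50) = 64*46 = 2944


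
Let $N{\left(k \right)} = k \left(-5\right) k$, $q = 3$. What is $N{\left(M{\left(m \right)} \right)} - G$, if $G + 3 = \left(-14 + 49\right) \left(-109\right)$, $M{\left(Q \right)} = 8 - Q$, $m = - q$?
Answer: $3213$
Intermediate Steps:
$m = -3$ ($m = \left(-1\right) 3 = -3$)
$N{\left(k \right)} = - 5 k^{2}$ ($N{\left(k \right)} = - 5 k k = - 5 k^{2}$)
$G = -3818$ ($G = -3 + \left(-14 + 49\right) \left(-109\right) = -3 + 35 \left(-109\right) = -3 - 3815 = -3818$)
$N{\left(M{\left(m \right)} \right)} - G = - 5 \left(8 - -3\right)^{2} - -3818 = - 5 \left(8 + 3\right)^{2} + 3818 = - 5 \cdot 11^{2} + 3818 = \left(-5\right) 121 + 3818 = -605 + 3818 = 3213$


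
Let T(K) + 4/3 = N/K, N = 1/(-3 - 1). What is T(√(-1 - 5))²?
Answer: (32 - I*√6)²/576 ≈ 1.7674 - 0.27217*I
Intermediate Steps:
N = -¼ (N = 1/(-4) = -¼ ≈ -0.25000)
T(K) = -4/3 - 1/(4*K)
T(√(-1 - 5))² = ((-3 - 16*√(-1 - 5))/(12*(√(-1 - 5))))² = ((-3 - 16*I*√6)/(12*(√(-6))))² = ((-3 - 16*I*√6)/(12*((I*√6))))² = ((-I*√6/6)*(-3 - 16*I*√6)/12)² = (-I*√6*(-3 - 16*I*√6)/72)² = -(-3 - 16*I*√6)²/864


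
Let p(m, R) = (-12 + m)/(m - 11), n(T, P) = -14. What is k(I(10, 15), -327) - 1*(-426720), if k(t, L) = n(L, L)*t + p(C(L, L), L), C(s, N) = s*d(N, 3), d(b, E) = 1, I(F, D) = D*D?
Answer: 143166999/338 ≈ 4.2357e+5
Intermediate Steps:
I(F, D) = D**2
C(s, N) = s (C(s, N) = s*1 = s)
p(m, R) = (-12 + m)/(-11 + m)
k(t, L) = -14*t + (-12 + L)/(-11 + L)
k(I(10, 15), -327) - 1*(-426720) = (-12 - 327 - 14*15**2*(-11 - 327))/(-11 - 327) - 1*(-426720) = (-12 - 327 - 14*225*(-338))/(-338) + 426720 = -(-12 - 327 + 1064700)/338 + 426720 = -1/338*1064361 + 426720 = -1064361/338 + 426720 = 143166999/338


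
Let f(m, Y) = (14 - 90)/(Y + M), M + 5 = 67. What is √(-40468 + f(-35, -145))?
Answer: 4*I*√17423609/83 ≈ 201.16*I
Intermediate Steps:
M = 62 (M = -5 + 67 = 62)
f(m, Y) = -76/(62 + Y) (f(m, Y) = (14 - 90)/(Y + 62) = -76/(62 + Y))
√(-40468 + f(-35, -145)) = √(-40468 - 76/(62 - 145)) = √(-40468 - 76/(-83)) = √(-40468 - 76*(-1/83)) = √(-40468 + 76/83) = √(-3358768/83) = 4*I*√17423609/83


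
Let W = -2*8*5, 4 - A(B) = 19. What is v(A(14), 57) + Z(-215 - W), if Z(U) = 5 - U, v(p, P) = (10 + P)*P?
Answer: 3959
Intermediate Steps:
A(B) = -15 (A(B) = 4 - 1*19 = 4 - 19 = -15)
v(p, P) = P*(10 + P)
W = -80 (W = -16*5 = -80)
v(A(14), 57) + Z(-215 - W) = 57*(10 + 57) + (5 - (-215 - 1*(-80))) = 57*67 + (5 - (-215 + 80)) = 3819 + (5 - 1*(-135)) = 3819 + (5 + 135) = 3819 + 140 = 3959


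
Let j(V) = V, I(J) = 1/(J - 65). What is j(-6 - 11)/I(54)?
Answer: 187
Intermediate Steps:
I(J) = 1/(-65 + J)
j(-6 - 11)/I(54) = (-6 - 11)/(1/(-65 + 54)) = -17/(1/(-11)) = -17/(-1/11) = -17*(-11) = 187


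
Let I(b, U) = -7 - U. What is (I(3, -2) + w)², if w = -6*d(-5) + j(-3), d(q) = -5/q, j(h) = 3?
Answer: 64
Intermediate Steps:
w = -3 (w = -(-30)/(-5) + 3 = -(-30)*(-1)/5 + 3 = -6*1 + 3 = -6 + 3 = -3)
(I(3, -2) + w)² = ((-7 - 1*(-2)) - 3)² = ((-7 + 2) - 3)² = (-5 - 3)² = (-8)² = 64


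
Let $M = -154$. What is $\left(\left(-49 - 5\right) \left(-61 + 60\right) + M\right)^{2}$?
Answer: $10000$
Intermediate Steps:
$\left(\left(-49 - 5\right) \left(-61 + 60\right) + M\right)^{2} = \left(\left(-49 - 5\right) \left(-61 + 60\right) - 154\right)^{2} = \left(\left(-54\right) \left(-1\right) - 154\right)^{2} = \left(54 - 154\right)^{2} = \left(-100\right)^{2} = 10000$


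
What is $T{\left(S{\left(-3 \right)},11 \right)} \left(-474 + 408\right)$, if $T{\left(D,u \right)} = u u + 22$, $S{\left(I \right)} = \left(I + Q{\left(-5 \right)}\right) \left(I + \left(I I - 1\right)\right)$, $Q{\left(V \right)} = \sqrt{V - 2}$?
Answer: $-9438$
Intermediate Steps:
$Q{\left(V \right)} = \sqrt{-2 + V}$
$S{\left(I \right)} = \left(I + i \sqrt{7}\right) \left(-1 + I + I^{2}\right)$ ($S{\left(I \right)} = \left(I + \sqrt{-2 - 5}\right) \left(I + \left(I I - 1\right)\right) = \left(I + \sqrt{-7}\right) \left(I + \left(I^{2} - 1\right)\right) = \left(I + i \sqrt{7}\right) \left(I + \left(-1 + I^{2}\right)\right) = \left(I + i \sqrt{7}\right) \left(-1 + I + I^{2}\right)$)
$T{\left(D,u \right)} = 22 + u^{2}$ ($T{\left(D,u \right)} = u^{2} + 22 = 22 + u^{2}$)
$T{\left(S{\left(-3 \right)},11 \right)} \left(-474 + 408\right) = \left(22 + 11^{2}\right) \left(-474 + 408\right) = \left(22 + 121\right) \left(-66\right) = 143 \left(-66\right) = -9438$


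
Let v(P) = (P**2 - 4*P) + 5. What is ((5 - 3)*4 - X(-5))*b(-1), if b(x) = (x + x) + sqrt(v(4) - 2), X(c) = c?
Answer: -26 + 13*sqrt(3) ≈ -3.4833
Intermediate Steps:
v(P) = 5 + P**2 - 4*P
b(x) = sqrt(3) + 2*x (b(x) = (x + x) + sqrt((5 + 4**2 - 4*4) - 2) = 2*x + sqrt((5 + 16 - 16) - 2) = 2*x + sqrt(5 - 2) = 2*x + sqrt(3) = sqrt(3) + 2*x)
((5 - 3)*4 - X(-5))*b(-1) = ((5 - 3)*4 - 1*(-5))*(sqrt(3) + 2*(-1)) = (2*4 + 5)*(sqrt(3) - 2) = (8 + 5)*(-2 + sqrt(3)) = 13*(-2 + sqrt(3)) = -26 + 13*sqrt(3)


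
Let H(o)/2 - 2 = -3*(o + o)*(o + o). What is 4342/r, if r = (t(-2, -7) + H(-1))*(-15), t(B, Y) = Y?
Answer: 4342/405 ≈ 10.721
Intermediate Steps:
H(o) = 4 - 24*o² (H(o) = 4 + 2*(-3*(o + o)*(o + o)) = 4 + 2*(-3*2*o*2*o) = 4 + 2*(-12*o²) = 4 - 24*o²)
r = 405 (r = (-7 + (4 - 24*(-1)²))*(-15) = (-7 + (4 - 24*1))*(-15) = (-7 + (4 - 24))*(-15) = (-7 - 20)*(-15) = -27*(-15) = 405)
4342/r = 4342/405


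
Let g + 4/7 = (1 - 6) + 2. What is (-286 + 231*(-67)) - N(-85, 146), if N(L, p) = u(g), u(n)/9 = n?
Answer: -110116/7 ≈ -15731.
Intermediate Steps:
g = -25/7 (g = -4/7 + ((1 - 6) + 2) = -4/7 + (-5 + 2) = -4/7 - 3 = -25/7 ≈ -3.5714)
u(n) = 9*n
N(L, p) = -225/7 (N(L, p) = 9*(-25/7) = -225/7)
(-286 + 231*(-67)) - N(-85, 146) = (-286 + 231*(-67)) - 1*(-225/7) = (-286 - 15477) + 225/7 = -15763 + 225/7 = -110116/7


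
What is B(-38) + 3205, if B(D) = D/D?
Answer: 3206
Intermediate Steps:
B(D) = 1
B(-38) + 3205 = 1 + 3205 = 3206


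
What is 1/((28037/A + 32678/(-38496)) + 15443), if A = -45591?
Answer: 97503952/1505610801011 ≈ 6.4760e-5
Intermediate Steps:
1/((28037/A + 32678/(-38496)) + 15443) = 1/((28037/(-45591) + 32678/(-38496)) + 15443) = 1/((28037*(-1/45591) + 32678*(-1/38496)) + 15443) = 1/((-28037/45591 - 16339/19248) + 15443) = 1/(-142729725/97503952 + 15443) = 1/(1505610801011/97503952) = 97503952/1505610801011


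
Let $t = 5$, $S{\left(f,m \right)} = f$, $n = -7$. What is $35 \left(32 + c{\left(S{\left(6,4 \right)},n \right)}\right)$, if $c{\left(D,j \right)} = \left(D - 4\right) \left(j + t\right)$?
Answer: $980$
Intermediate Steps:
$c{\left(D,j \right)} = \left(-4 + D\right) \left(5 + j\right)$ ($c{\left(D,j \right)} = \left(D - 4\right) \left(j + 5\right) = \left(-4 + D\right) \left(5 + j\right)$)
$35 \left(32 + c{\left(S{\left(6,4 \right)},n \right)}\right) = 35 \left(32 + \left(-20 - -28 + 5 \cdot 6 + 6 \left(-7\right)\right)\right) = 35 \left(32 + \left(-20 + 28 + 30 - 42\right)\right) = 35 \left(32 - 4\right) = 35 \cdot 28 = 980$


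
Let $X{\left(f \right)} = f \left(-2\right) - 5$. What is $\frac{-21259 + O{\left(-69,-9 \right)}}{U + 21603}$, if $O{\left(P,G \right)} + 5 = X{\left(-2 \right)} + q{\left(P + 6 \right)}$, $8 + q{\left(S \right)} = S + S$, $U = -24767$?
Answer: $\frac{3057}{452} \approx 6.7633$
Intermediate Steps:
$X{\left(f \right)} = -5 - 2 f$ ($X{\left(f \right)} = - 2 f - 5 = -5 - 2 f$)
$q{\left(S \right)} = -8 + 2 S$ ($q{\left(S \right)} = -8 + \left(S + S\right) = -8 + 2 S$)
$O{\left(P,G \right)} = -2 + 2 P$ ($O{\left(P,G \right)} = -5 + \left(\left(-5 - -4\right) + \left(-8 + 2 \left(P + 6\right)\right)\right) = -5 + \left(\left(-5 + 4\right) + \left(-8 + 2 \left(6 + P\right)\right)\right) = -5 + \left(-1 + \left(-8 + \left(12 + 2 P\right)\right)\right) = -5 + \left(-1 + \left(4 + 2 P\right)\right) = -5 + \left(3 + 2 P\right) = -2 + 2 P$)
$\frac{-21259 + O{\left(-69,-9 \right)}}{U + 21603} = \frac{-21259 + \left(-2 + 2 \left(-69\right)\right)}{-24767 + 21603} = \frac{-21259 - 140}{-3164} = \left(-21259 - 140\right) \left(- \frac{1}{3164}\right) = \left(-21399\right) \left(- \frac{1}{3164}\right) = \frac{3057}{452}$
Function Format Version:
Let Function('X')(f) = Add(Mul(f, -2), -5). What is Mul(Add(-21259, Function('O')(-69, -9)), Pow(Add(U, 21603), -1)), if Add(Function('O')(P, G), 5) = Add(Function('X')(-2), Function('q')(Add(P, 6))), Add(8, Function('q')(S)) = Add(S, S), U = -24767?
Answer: Rational(3057, 452) ≈ 6.7633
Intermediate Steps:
Function('X')(f) = Add(-5, Mul(-2, f)) (Function('X')(f) = Add(Mul(-2, f), -5) = Add(-5, Mul(-2, f)))
Function('q')(S) = Add(-8, Mul(2, S)) (Function('q')(S) = Add(-8, Add(S, S)) = Add(-8, Mul(2, S)))
Function('O')(P, G) = Add(-2, Mul(2, P)) (Function('O')(P, G) = Add(-5, Add(Add(-5, Mul(-2, -2)), Add(-8, Mul(2, Add(P, 6))))) = Add(-5, Add(Add(-5, 4), Add(-8, Mul(2, Add(6, P))))) = Add(-5, Add(-1, Add(-8, Add(12, Mul(2, P))))) = Add(-5, Add(-1, Add(4, Mul(2, P)))) = Add(-5, Add(3, Mul(2, P))) = Add(-2, Mul(2, P)))
Mul(Add(-21259, Function('O')(-69, -9)), Pow(Add(U, 21603), -1)) = Mul(Add(-21259, Add(-2, Mul(2, -69))), Pow(Add(-24767, 21603), -1)) = Mul(Add(-21259, Add(-2, -138)), Pow(-3164, -1)) = Mul(Add(-21259, -140), Rational(-1, 3164)) = Mul(-21399, Rational(-1, 3164)) = Rational(3057, 452)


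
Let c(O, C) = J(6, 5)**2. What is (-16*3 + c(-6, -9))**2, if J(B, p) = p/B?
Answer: 2900209/1296 ≈ 2237.8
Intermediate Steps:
c(O, C) = 25/36 (c(O, C) = (5/6)**2 = 25/36)
(-16*3 + c(-6, -9))**2 = (-16*3 + 25/36)**2 = (-48 + 25/36)**2 = (-1703/36)**2 = 2900209/1296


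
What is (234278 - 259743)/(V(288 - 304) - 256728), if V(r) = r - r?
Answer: 25465/256728 ≈ 0.099191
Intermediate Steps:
V(r) = 0
(234278 - 259743)/(V(288 - 304) - 256728) = (234278 - 259743)/(0 - 256728) = -25465/(-256728) = -25465*(-1/256728) = 25465/256728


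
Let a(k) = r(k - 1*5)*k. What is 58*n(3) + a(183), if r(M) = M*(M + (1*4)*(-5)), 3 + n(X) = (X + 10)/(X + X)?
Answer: 15439931/3 ≈ 5.1466e+6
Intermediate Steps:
n(X) = -3 + (10 + X)/(2*X) (n(X) = -3 + (X + 10)/(X + X) = -3 + (10 + X)/((2*X)) = -3 + (10 + X)*(1/(2*X)) = -3 + (10 + X)/(2*X))
r(M) = M*(-20 + M) (r(M) = M*(M + 4*(-5)) = M*(M - 20) = M*(-20 + M))
a(k) = k*(-25 + k)*(-5 + k) (a(k) = ((k - 1*5)*(-20 + (k - 1*5)))*k = ((k - 5)*(-20 + (k - 5)))*k = ((-5 + k)*(-20 + (-5 + k)))*k = ((-5 + k)*(-25 + k))*k = ((-25 + k)*(-5 + k))*k = k*(-25 + k)*(-5 + k))
58*n(3) + a(183) = 58*(-5/2 + 5/3) + 183*(-25 + 183)*(-5 + 183) = 58*(-5/2 + 5*(1/3)) + 183*158*178 = 58*(-5/2 + 5/3) + 5146692 = 58*(-5/6) + 5146692 = -145/3 + 5146692 = 15439931/3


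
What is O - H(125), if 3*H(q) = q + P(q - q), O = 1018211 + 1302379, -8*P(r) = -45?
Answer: 55693115/24 ≈ 2.3205e+6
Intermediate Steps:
P(r) = 45/8 (P(r) = -⅛*(-45) = 45/8)
O = 2320590
H(q) = 15/8 + q/3 (H(q) = (q + 45/8)/3 = (45/8 + q)/3 = 15/8 + q/3)
O - H(125) = 2320590 - (15/8 + (⅓)*125) = 2320590 - (15/8 + 125/3) = 2320590 - 1*1045/24 = 2320590 - 1045/24 = 55693115/24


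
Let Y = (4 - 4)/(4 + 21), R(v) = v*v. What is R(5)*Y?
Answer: 0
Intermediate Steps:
R(v) = v²
Y = 0 (Y = 0/25 = 0*(1/25) = 0)
R(5)*Y = 5²*0 = 25*0 = 0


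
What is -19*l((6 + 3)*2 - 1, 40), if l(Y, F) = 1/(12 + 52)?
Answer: -19/64 ≈ -0.29688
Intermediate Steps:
l(Y, F) = 1/64
-19*l((6 + 3)*2 - 1, 40) = -19*1/64 = -19/64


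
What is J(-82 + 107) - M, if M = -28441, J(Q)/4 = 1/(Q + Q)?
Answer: 711027/25 ≈ 28441.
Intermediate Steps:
J(Q) = 2/Q (J(Q) = 4/(Q + Q) = 4/((2*Q)) = 4*(1/(2*Q)) = 2/Q)
J(-82 + 107) - M = 2/(-82 + 107) - 1*(-28441) = 2/25 + 28441 = 711027/25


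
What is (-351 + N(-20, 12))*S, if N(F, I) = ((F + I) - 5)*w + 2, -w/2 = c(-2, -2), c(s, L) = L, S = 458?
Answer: -183658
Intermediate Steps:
w = 4 (w = -2*(-2) = 4)
N(F, I) = -18 + 4*F + 4*I (N(F, I) = ((F + I) - 5)*4 + 2 = (-5 + F + I)*4 + 2 = (-20 + 4*F + 4*I) + 2 = -18 + 4*F + 4*I)
(-351 + N(-20, 12))*S = (-351 + (-18 + 4*(-20) + 4*12))*458 = (-351 + (-18 - 80 + 48))*458 = (-351 - 50)*458 = -401*458 = -183658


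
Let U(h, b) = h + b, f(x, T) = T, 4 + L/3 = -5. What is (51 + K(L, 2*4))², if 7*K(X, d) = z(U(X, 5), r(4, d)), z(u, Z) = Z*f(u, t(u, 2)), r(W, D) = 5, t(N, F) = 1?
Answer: 131044/49 ≈ 2674.4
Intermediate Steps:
L = -27 (L = -12 + 3*(-5) = -12 - 15 = -27)
U(h, b) = b + h
z(u, Z) = Z (z(u, Z) = Z*1 = Z)
K(X, d) = 5/7 (K(X, d) = (⅐)*5 = 5/7)
(51 + K(L, 2*4))² = (51 + 5/7)² = (362/7)² = 131044/49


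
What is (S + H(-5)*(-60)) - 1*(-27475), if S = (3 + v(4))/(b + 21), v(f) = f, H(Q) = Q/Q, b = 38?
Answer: 1617492/59 ≈ 27415.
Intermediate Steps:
H(Q) = 1
S = 7/59 (S = (3 + 4)/(38 + 21) = 7/59 ≈ 0.11864)
(S + H(-5)*(-60)) - 1*(-27475) = (7/59 + 1*(-60)) - 1*(-27475) = (7/59 - 60) + 27475 = -3533/59 + 27475 = 1617492/59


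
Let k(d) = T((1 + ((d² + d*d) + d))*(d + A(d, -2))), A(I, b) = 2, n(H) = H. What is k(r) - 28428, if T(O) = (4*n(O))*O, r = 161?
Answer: 287414516487988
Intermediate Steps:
T(O) = 4*O² (T(O) = (4*O)*O = 4*O²)
k(d) = 4*(2 + d)²*(1 + d + 2*d²)² (k(d) = 4*((1 + ((d² + d*d) + d))*(d + 2))² = 4*((1 + ((d² + d²) + d))*(2 + d))² = 4*((1 + (2*d² + d))*(2 + d))² = 4*((1 + (d + 2*d²))*(2 + d))² = 4*((1 + d + 2*d²)*(2 + d))² = 4*((2 + d)*(1 + d + 2*d²))² = 4*((2 + d)²*(1 + d + 2*d²)²) = 4*(2 + d)²*(1 + d + 2*d²)²)
k(r) - 28428 = 4*(2 + 2*161³ + 3*161 + 5*161²)² - 28428 = 4*(2 + 2*4173281 + 483 + 5*25921)² - 28428 = 4*(2 + 8346562 + 483 + 129605)² - 28428 = 4*8476652² - 28428 = 4*71853629129104 - 28428 = 287414516516416 - 28428 = 287414516487988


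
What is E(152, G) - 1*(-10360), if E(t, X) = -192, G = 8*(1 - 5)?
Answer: 10168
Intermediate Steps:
G = -32 (G = 8*(-4) = -32)
E(152, G) - 1*(-10360) = -192 - 1*(-10360) = -192 + 10360 = 10168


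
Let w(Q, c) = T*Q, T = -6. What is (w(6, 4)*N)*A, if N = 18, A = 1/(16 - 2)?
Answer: -324/7 ≈ -46.286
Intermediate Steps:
w(Q, c) = -6*Q
A = 1/14 ≈ 0.071429
(w(6, 4)*N)*A = (-6*6*18)*(1/14) = -36*18*(1/14) = -648*1/14 = -324/7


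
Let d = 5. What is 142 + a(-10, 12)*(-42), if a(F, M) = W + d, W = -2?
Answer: 16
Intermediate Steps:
a(F, M) = 3 (a(F, M) = -2 + 5 = 3)
142 + a(-10, 12)*(-42) = 142 + 3*(-42) = 142 - 126 = 16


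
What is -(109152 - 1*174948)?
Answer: 65796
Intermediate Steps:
-(109152 - 1*174948) = -(109152 - 174948) = -1*(-65796) = 65796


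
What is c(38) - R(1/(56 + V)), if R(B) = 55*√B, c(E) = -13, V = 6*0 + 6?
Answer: -13 - 55*√62/62 ≈ -19.985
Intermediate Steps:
V = 6 (V = 0 + 6 = 6)
c(38) - R(1/(56 + V)) = -13 - 55*√(1/(56 + 6)) = -13 - 55*√(1/62) = -13 - 55*√62/62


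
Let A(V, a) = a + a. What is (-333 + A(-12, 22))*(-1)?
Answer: 289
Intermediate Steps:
A(V, a) = 2*a
(-333 + A(-12, 22))*(-1) = (-333 + 2*22)*(-1) = (-333 + 44)*(-1) = -289*(-1) = 289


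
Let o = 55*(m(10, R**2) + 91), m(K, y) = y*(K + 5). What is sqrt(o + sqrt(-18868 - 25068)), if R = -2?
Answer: sqrt(8305 + 4*I*sqrt(2746)) ≈ 91.139 + 1.15*I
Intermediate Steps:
m(K, y) = y*(5 + K)
o = 8305 (o = 55*((-2)**2*(5 + 10) + 91) = 55*(4*15 + 91) = 55*(60 + 91) = 55*151 = 8305)
sqrt(o + sqrt(-18868 - 25068)) = sqrt(8305 + sqrt(-18868 - 25068)) = sqrt(8305 + sqrt(-43936)) = sqrt(8305 + 4*I*sqrt(2746))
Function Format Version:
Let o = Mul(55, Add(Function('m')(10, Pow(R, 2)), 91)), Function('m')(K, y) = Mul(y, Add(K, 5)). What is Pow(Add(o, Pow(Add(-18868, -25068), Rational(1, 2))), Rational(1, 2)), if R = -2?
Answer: Pow(Add(8305, Mul(4, I, Pow(2746, Rational(1, 2)))), Rational(1, 2)) ≈ Add(91.139, Mul(1.150, I))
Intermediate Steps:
Function('m')(K, y) = Mul(y, Add(5, K))
o = 8305 (o = Mul(55, Add(Mul(Pow(-2, 2), Add(5, 10)), 91)) = Mul(55, Add(Mul(4, 15), 91)) = Mul(55, Add(60, 91)) = Mul(55, 151) = 8305)
Pow(Add(o, Pow(Add(-18868, -25068), Rational(1, 2))), Rational(1, 2)) = Pow(Add(8305, Pow(Add(-18868, -25068), Rational(1, 2))), Rational(1, 2)) = Pow(Add(8305, Pow(-43936, Rational(1, 2))), Rational(1, 2)) = Pow(Add(8305, Mul(4, I, Pow(2746, Rational(1, 2)))), Rational(1, 2))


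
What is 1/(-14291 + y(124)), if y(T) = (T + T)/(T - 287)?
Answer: -163/2329681 ≈ -6.9967e-5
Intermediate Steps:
y(T) = 2*T/(-287 + T) (y(T) = (2*T)/(-287 + T) = 2*T/(-287 + T))
1/(-14291 + y(124)) = 1/(-14291 + 2*124/(-287 + 124)) = 1/(-14291 + 2*124/(-163)) = 1/(-14291 + 2*124*(-1/163)) = 1/(-14291 - 248/163) = 1/(-2329681/163) = -163/2329681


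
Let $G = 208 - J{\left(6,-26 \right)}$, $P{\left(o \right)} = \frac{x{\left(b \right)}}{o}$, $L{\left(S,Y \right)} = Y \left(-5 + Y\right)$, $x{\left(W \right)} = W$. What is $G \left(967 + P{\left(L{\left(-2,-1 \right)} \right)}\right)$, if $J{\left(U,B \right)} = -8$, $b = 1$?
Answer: $208908$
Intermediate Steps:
$P{\left(o \right)} = \frac{1}{o}$ ($P{\left(o \right)} = 1 \frac{1}{o} = \frac{1}{o}$)
$G = 216$ ($G = 208 - -8 = 208 + 8 = 216$)
$G \left(967 + P{\left(L{\left(-2,-1 \right)} \right)}\right) = 216 \left(967 + \frac{1}{\left(-1\right) \left(-5 - 1\right)}\right) = 216 \left(967 + \frac{1}{\left(-1\right) \left(-6\right)}\right) = 216 \left(967 + \frac{1}{6}\right) = 216 \cdot \frac{5803}{6} = 208908$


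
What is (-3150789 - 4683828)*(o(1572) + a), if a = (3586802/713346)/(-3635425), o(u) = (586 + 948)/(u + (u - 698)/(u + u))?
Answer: -8165809153239758288924481/1068282332284717175 ≈ -7.6439e+6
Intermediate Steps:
o(u) = 1534/(u + (-698 + u)/(2*u)) (o(u) = 1534/(u + (-698 + u)/((2*u))) = 1534/(u + (-698 + u)*(1/(2*u))) = 1534/(u + (-698 + u)/(2*u)))
a = -1793401/1296657941025 (a = (3586802*(1/713346))*(-1/3635425) = (1793401/356673)*(-1/3635425) = -1793401/1296657941025 ≈ -1.3831e-6)
(-3150789 - 4683828)*(o(1572) + a) = (-3150789 - 4683828)*(3068*1572/(-698 + 1572 + 2*1572²) - 1793401/1296657941025) = -7834617*(3068*1572/(-698 + 1572 + 2*2471184) - 1793401/1296657941025) = -7834617*(3068*1572/(-698 + 1572 + 4942368) - 1793401/1296657941025) = -7834617*(3068*1572/4943242 - 1793401/1296657941025) = -7834617*(3068*1572*(1/4943242) - 1793401/1296657941025) = -7834617*(2411448/2471621 - 1793401/1296657941025) = -7834617*3126818765961281179/3204846996854151525 = -8165809153239758288924481/1068282332284717175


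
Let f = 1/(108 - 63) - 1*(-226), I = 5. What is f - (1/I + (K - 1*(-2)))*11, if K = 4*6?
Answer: -2798/45 ≈ -62.178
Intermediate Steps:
K = 24
f = 10171/45 (f = 1/45 + 226 = 10171/45 ≈ 226.02)
f - (1/I + (K - 1*(-2)))*11 = 10171/45 - (1/5 + (24 - 1*(-2)))*11 = 10171/45 - (⅕ + (24 + 2))*11 = 10171/45 - (⅕ + 26)*11 = 10171/45 - 131*11/5 = 10171/45 - 1*1441/5 = 10171/45 - 1441/5 = -2798/45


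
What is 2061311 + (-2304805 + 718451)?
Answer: 474957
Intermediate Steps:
2061311 + (-2304805 + 718451) = 2061311 - 1586354 = 474957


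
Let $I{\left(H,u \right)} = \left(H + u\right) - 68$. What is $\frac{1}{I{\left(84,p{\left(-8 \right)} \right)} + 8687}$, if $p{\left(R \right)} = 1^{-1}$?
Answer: $\frac{1}{8704} \approx 0.00011489$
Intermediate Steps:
$p{\left(R \right)} = 1$
$I{\left(H,u \right)} = -68 + H + u$
$\frac{1}{I{\left(84,p{\left(-8 \right)} \right)} + 8687} = \frac{1}{\left(-68 + 84 + 1\right) + 8687} = \frac{1}{17 + 8687} = \frac{1}{8704}$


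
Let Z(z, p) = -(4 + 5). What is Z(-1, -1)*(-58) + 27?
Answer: 549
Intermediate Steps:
Z(z, p) = -9 (Z(z, p) = -1*9 = -9)
Z(-1, -1)*(-58) + 27 = -9*(-58) + 27 = 522 + 27 = 549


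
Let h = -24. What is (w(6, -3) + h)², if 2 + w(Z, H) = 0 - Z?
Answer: 1024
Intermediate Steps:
w(Z, H) = -2 - Z (w(Z, H) = -2 + (0 - Z) = -2 - Z)
(w(6, -3) + h)² = ((-2 - 1*6) - 24)² = ((-2 - 6) - 24)² = (-8 - 24)² = (-32)² = 1024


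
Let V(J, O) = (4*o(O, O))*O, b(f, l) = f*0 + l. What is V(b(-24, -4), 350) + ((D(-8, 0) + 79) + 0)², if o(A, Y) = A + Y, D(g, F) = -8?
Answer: 985041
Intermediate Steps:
b(f, l) = l (b(f, l) = 0 + l = l)
V(J, O) = 8*O² (V(J, O) = (4*(O + O))*O = (4*(2*O))*O = (8*O)*O = 8*O²)
V(b(-24, -4), 350) + ((D(-8, 0) + 79) + 0)² = 8*350² + ((-8 + 79) + 0)² = 8*122500 + (71 + 0)² = 980000 + 71² = 980000 + 5041 = 985041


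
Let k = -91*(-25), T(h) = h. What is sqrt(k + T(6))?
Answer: sqrt(2281) ≈ 47.760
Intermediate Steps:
k = 2275
sqrt(k + T(6)) = sqrt(2275 + 6) = sqrt(2281)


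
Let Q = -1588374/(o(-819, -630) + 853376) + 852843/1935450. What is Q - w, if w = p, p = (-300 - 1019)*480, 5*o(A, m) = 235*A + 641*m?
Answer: 299854681580084777/473615582550 ≈ 6.3312e+5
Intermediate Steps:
o(A, m) = 47*A + 641*m/5 (o(A, m) = (235*A + 641*m)/5 = 47*A + 641*m/5)
p = -633120 (p = -1319*480 = -633120)
Q = -816043971223/473615582550 (Q = -1588374/((47*(-819) + (641/5)*(-630)) + 853376) + 852843/1935450 = -1588374/((-38493 - 80766) + 853376) + 852843*(1/1935450) = -1588374/(-119259 + 853376) + 284281/645150 = -1588374/734117 + 284281/645150 = -816043971223/473615582550 ≈ -1.7230)
w = -633120
Q - w = -816043971223/473615582550 - 1*(-633120) = -816043971223/473615582550 + 633120 = 299854681580084777/473615582550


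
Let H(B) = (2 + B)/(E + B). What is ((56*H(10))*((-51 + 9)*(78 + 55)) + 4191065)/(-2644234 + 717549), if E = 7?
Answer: -67494313/32753645 ≈ -2.0607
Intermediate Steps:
H(B) = (2 + B)/(7 + B)
((56*H(10))*((-51 + 9)*(78 + 55)) + 4191065)/(-2644234 + 717549) = ((56*((2 + 10)/(7 + 10)))*((-51 + 9)*(78 + 55)) + 4191065)/(-2644234 + 717549) = ((56*(12/17))*(-42*133) + 4191065)/(-1926685) = ((56*((1/17)*12))*(-5586) + 4191065)*(-1/1926685) = ((56*(12/17))*(-5586) + 4191065)*(-1/1926685) = ((672/17)*(-5586) + 4191065)*(-1/1926685) = (-3753792/17 + 4191065)*(-1/1926685) = (67494313/17)*(-1/1926685) = -67494313/32753645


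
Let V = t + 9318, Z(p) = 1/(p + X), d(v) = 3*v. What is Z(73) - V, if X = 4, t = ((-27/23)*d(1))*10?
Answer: -16439785/1771 ≈ -9282.8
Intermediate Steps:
t = -810/23 (t = ((-27/23)*(3*1))*10 = (-27*1/23*3)*10 = -27/23*3*10 = -81/23*10 = -810/23 ≈ -35.217)
Z(p) = 1/(4 + p) (Z(p) = 1/(p + 4) = 1/(4 + p))
V = 213504/23 (V = -810/23 + 9318 = 213504/23 ≈ 9282.8)
Z(73) - V = 1/(4 + 73) - 1*213504/23 = 1/77 - 213504/23 = -16439785/1771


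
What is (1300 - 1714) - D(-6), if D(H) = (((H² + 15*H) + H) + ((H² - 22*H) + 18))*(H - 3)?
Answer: 720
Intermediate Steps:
D(H) = (-3 + H)*(18 - 6*H + 2*H²) (D(H) = ((H² + 16*H) + (18 + H² - 22*H))*(-3 + H) = (18 - 6*H + 2*H²)*(-3 + H) = (-3 + H)*(18 - 6*H + 2*H²))
(1300 - 1714) - D(-6) = (1300 - 1714) - (-54 - 12*(-6)² + 2*(-6)³ + 36*(-6)) = -414 - (-54 - 12*36 + 2*(-216) - 216) = -414 - (-54 - 432 - 432 - 216) = -414 - 1*(-1134) = -414 + 1134 = 720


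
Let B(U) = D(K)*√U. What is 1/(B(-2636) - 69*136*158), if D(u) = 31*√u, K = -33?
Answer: -123556/183186055343 + 31*√21747/1099116332058 ≈ -6.7032e-7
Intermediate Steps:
B(U) = 31*I*√33*√U (B(U) = (31*√(-33))*√U = (31*(I*√33))*√U = (31*I*√33)*√U = 31*I*√33*√U)
1/(B(-2636) - 69*136*158) = 1/(31*I*√33*√(-2636) - 69*136*158) = 1/(31*I*√33*(2*I*√659) - 9384*158) = 1/(-62*√21747 - 1482672) = 1/(-1482672 - 62*√21747)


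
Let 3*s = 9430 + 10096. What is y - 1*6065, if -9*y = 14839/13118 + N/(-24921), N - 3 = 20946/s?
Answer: -58073424841982581/9574974714942 ≈ -6065.1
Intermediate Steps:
s = 19526/3 (s = (9430 + 10096)/3 = (⅓)*19526 = 19526/3 ≈ 6508.7)
N = 60708/9763 (N = 3 + 20946/(19526/3) = 3 + 20946*(3/19526) = 3 + 31419/9763 = 60708/9763 ≈ 6.2182)
y = -1203195859351/9574974714942 (y = -(14839/13118 + (60708/9763)/(-24921))/9 = -(14839*(1/13118) + (60708/9763)*(-1/24921))/9 = -(14839/13118 - 20236/81101241)/9 = -⅑*1203195859351/1063886079438 = -1203195859351/9574974714942 ≈ -0.12566)
y - 1*6065 = -1203195859351/9574974714942 - 1*6065 = -1203195859351/9574974714942 - 6065 = -58073424841982581/9574974714942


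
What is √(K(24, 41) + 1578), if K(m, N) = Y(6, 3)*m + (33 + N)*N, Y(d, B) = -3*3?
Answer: 2*√1099 ≈ 66.302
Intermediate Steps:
Y(d, B) = -9
K(m, N) = -9*m + N*(33 + N) (K(m, N) = -9*m + (33 + N)*N = -9*m + N*(33 + N))
√(K(24, 41) + 1578) = √((41² - 9*24 + 33*41) + 1578) = √((1681 - 216 + 1353) + 1578) = √(2818 + 1578) = √4396 = 2*√1099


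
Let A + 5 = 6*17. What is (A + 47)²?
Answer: 20736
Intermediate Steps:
A = 97 (A = -5 + 6*17 = -5 + 102 = 97)
(A + 47)² = (97 + 47)² = 144² = 20736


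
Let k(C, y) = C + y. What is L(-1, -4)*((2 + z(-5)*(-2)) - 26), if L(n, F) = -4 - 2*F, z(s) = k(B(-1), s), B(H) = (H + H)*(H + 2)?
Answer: -40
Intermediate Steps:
B(H) = 2*H*(2 + H) (B(H) = (2*H)*(2 + H) = 2*H*(2 + H))
z(s) = -2 + s (z(s) = 2*(-1)*(2 - 1) + s = 2*(-1)*1 + s = -2 + s)
L(-1, -4)*((2 + z(-5)*(-2)) - 26) = (-4 - 2*(-4))*((2 + (-2 - 5)*(-2)) - 26) = (-4 + 8)*((2 - 7*(-2)) - 26) = 4*((2 + 14) - 26) = 4*(16 - 26) = 4*(-10) = -40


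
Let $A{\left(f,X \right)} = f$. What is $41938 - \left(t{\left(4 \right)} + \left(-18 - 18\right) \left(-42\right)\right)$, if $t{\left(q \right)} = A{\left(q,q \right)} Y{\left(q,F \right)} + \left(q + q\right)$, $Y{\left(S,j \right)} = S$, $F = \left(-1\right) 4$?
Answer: $40402$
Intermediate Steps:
$F = -4$
$t{\left(q \right)} = q^{2} + 2 q$ ($t{\left(q \right)} = q q + \left(q + q\right) = q^{2} + 2 q$)
$41938 - \left(t{\left(4 \right)} + \left(-18 - 18\right) \left(-42\right)\right) = 41938 - \left(4 \left(2 + 4\right) + \left(-18 - 18\right) \left(-42\right)\right) = 41938 - \left(4 \cdot 6 + \left(-18 - 18\right) \left(-42\right)\right) = 41938 - \left(24 - -1512\right) = 41938 - \left(24 + 1512\right) = 41938 - 1536 = 40402$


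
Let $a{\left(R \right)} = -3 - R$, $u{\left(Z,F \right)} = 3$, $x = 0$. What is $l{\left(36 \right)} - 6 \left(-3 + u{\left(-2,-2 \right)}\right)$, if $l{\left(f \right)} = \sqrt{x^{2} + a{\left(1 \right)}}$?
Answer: $2 i \approx 2.0 i$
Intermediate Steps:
$l{\left(f \right)} = 2 i$ ($l{\left(f \right)} = \sqrt{0^{2} - 4} = \sqrt{0 - 4} = \sqrt{-4} = 2 i$)
$l{\left(36 \right)} - 6 \left(-3 + u{\left(-2,-2 \right)}\right) = 2 i - 6 \left(-3 + 3\right) = 2 i - 0 = 2 i + 0 = 2 i$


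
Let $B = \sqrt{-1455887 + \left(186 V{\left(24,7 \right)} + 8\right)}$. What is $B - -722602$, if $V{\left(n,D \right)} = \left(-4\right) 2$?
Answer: $722602 + i \sqrt{1457367} \approx 7.226 \cdot 10^{5} + 1207.2 i$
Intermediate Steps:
$V{\left(n,D \right)} = -8$
$B = i \sqrt{1457367}$ ($B = \sqrt{-1455887 + \left(186 \left(-8\right) + 8\right)} = \sqrt{-1455887 + \left(-1488 + 8\right)} = \sqrt{-1455887 - 1480} = \sqrt{-1457367} = i \sqrt{1457367} \approx 1207.2 i$)
$B - -722602 = i \sqrt{1457367} - -722602 = i \sqrt{1457367} + 722602 = 722602 + i \sqrt{1457367}$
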